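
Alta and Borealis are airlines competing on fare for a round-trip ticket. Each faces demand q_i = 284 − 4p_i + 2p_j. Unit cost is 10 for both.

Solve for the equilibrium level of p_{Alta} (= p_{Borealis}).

Alta's profit: π = (p_{Alta} − 10)(284 − 4p_{Alta} + 2p_{Borealis}).
∂π/∂p_{Alta} = 324 − 8p_{Alta} + 2p_{Borealis} = 0 ⇒ p_{Alta} = 40.5 + 0.25p_{Borealis}.
The game is symmetric, so in equilibrium p_{Borealis} = p_{Alta}: the reaction function gives 0.75p_{Alta} = 40.5, hence p_{Alta} = 54.

54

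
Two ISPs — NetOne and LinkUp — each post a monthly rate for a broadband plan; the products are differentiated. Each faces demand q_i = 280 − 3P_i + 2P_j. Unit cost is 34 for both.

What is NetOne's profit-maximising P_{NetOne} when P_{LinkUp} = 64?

85

NetOne's profit: π = (P_{NetOne} − 34)(280 − 3P_{NetOne} + 2P_{LinkUp}).
∂π/∂P_{NetOne} = 382 − 6P_{NetOne} + 2P_{LinkUp} = 0 ⇒ P_{NetOne} = 191/3 + (1/3)P_{LinkUp}.
At P_{LinkUp} = 64: P_{NetOne} = 191/3 + (1/3)·64 = 85.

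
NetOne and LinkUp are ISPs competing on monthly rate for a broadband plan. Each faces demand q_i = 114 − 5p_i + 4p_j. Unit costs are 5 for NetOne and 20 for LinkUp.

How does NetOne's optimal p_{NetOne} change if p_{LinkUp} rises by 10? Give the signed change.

4

NetOne's profit: π = (p_{NetOne} − 5)(114 − 5p_{NetOne} + 4p_{LinkUp}).
∂π/∂p_{NetOne} = 139 − 10p_{NetOne} + 4p_{LinkUp} = 0 ⇒ p_{NetOne} = 13.9 + 0.4p_{LinkUp}.
The reaction-function slope is 0.4, so a 10-unit rise in p_{LinkUp} moves p_{NetOne} by 0.4 × 10 = 4. NetOne's best response rises — the actions are strategic complements.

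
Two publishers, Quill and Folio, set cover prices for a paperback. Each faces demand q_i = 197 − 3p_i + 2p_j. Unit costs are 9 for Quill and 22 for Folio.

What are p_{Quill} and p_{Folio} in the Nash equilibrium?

Quill's profit: π = (p_{Quill} − 9)(197 − 3p_{Quill} + 2p_{Folio}).
∂π/∂p_{Quill} = 224 − 6p_{Quill} + 2p_{Folio} = 0 ⇒ p_{Quill} = 112/3 + (1/3)p_{Folio}.
Similarly p_{Folio} = 263/6 + (1/3)p_{Quill}.
Solving the two reaction functions simultaneously: (1 − (1/3)(1/3))p_{Quill} = 112/3 + (1/3)·(263/6), so (8/9)p_{Quill} = 935/18 and p_{Quill} = 58.4375.
Then p_{Folio} = 263/6 + (1/3)·58.4375 = 63.3125.

58.4375, 63.3125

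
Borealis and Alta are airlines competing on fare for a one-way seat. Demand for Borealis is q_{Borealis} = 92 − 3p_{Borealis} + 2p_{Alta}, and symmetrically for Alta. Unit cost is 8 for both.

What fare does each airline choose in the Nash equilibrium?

Borealis's profit: π = (p_{Borealis} − 8)(92 − 3p_{Borealis} + 2p_{Alta}).
∂π/∂p_{Borealis} = 116 − 6p_{Borealis} + 2p_{Alta} = 0 ⇒ p_{Borealis} = 58/3 + (1/3)p_{Alta}.
Setting p_{Borealis} = p_{Alta} in the reaction function: p_{Borealis} = 58/3 + (1/3)p_{Borealis}, so p_{Borealis} = (58/3) / (2/3) = 29.

29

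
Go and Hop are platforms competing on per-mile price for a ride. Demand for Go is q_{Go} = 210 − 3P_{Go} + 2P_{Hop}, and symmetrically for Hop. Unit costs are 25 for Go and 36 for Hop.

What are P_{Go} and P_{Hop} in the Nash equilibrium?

73.3125, 77.4375

Go's profit: π = (P_{Go} − 25)(210 − 3P_{Go} + 2P_{Hop}).
∂π/∂P_{Go} = 285 − 6P_{Go} + 2P_{Hop} = 0 ⇒ P_{Go} = 47.5 + (1/3)P_{Hop}.
Similarly P_{Hop} = 53 + (1/3)P_{Go}.
Plugging P_{Hop} into Go's best response: P_{Go} = 47.5 + (1/3)(53 + (1/3)P_{Go}) ⇒ (8/9)P_{Go} = 391/6, so P_{Go} = 73.3125.
Then P_{Hop} = 53 + (1/3)·73.3125 = 77.4375.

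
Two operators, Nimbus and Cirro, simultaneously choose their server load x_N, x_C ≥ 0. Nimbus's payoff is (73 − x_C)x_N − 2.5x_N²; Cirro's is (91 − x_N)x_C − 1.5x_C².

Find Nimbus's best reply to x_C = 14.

Expanding Nimbus's payoff: 73x_N − x_Cx_N − 2.5x_N².
∂π/∂x_N = 73 − x_C − 5x_N = 0, so x_N = 14.6 − 0.2x_C.
At x_C = 14: x_N = 14.6 − 0.2·14 = 11.8.

11.8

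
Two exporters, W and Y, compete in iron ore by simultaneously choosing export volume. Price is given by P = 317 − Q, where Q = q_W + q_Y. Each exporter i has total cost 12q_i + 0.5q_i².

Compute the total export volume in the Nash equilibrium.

152.5

Exporter W's profit: π = q_W(317 − (q_W + q_Y)) − 12q_W − 0.5q_W².
∂π/∂q_W = 305 − 3q_W − q_Y = 0, so q_W = 305/3 − (1/3)q_Y.
By symmetry q_Y = q_W; substituting into the reaction function, (4/3)q_W = 305/3 and q_W = 76.25.
Total export volume: 76.25 + 76.25 = 152.5.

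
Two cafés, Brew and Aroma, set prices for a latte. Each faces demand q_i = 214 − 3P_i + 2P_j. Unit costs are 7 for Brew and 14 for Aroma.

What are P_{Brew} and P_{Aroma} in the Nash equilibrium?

60.0625, 62.6875

Brew's profit: π = (P_{Brew} − 7)(214 − 3P_{Brew} + 2P_{Aroma}).
∂π/∂P_{Brew} = 235 − 6P_{Brew} + 2P_{Aroma} = 0 ⇒ P_{Brew} = 235/6 + (1/3)P_{Aroma}.
Similarly P_{Aroma} = 128/3 + (1/3)P_{Brew}.
Solving the two reaction functions simultaneously: (1 − (1/3)(1/3))P_{Brew} = 235/6 + (1/3)·(128/3), so (8/9)P_{Brew} = 961/18 and P_{Brew} = 60.0625.
Then P_{Aroma} = 128/3 + (1/3)·60.0625 = 62.6875.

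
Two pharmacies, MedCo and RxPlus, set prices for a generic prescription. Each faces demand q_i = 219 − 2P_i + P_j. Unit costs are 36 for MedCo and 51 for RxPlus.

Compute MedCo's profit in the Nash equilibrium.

MedCo's profit: π = (P_{MedCo} − 36)(219 − 2P_{MedCo} + P_{RxPlus}).
∂π/∂P_{MedCo} = 291 − 4P_{MedCo} + P_{RxPlus} = 0 ⇒ P_{MedCo} = 72.75 + 0.25P_{RxPlus}.
Similarly P_{RxPlus} = 80.25 + 0.25P_{MedCo}.
Plugging P_{RxPlus} into MedCo's best response: P_{MedCo} = 72.75 + 0.25(80.25 + 0.25P_{MedCo}) ⇒ 0.9375P_{MedCo} = 92.8125, so P_{MedCo} = 99.
Then P_{RxPlus} = 80.25 + 0.25·99 = 105.
q_{MedCo} = 219 − 2·99 + 105 = 126.
Profit = (99 − 36)·126 = 7938.

7938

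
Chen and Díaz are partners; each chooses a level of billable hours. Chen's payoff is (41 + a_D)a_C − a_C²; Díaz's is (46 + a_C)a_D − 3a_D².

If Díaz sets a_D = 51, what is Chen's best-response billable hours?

Expanding Chen's payoff: 41a_C + a_Da_C − a_C².
∂π/∂a_C = 41 + a_D − 2a_C = 0, so a_C = 20.5 + 0.5a_D.
At a_D = 51: a_C = 20.5 + 0.5·51 = 46.

46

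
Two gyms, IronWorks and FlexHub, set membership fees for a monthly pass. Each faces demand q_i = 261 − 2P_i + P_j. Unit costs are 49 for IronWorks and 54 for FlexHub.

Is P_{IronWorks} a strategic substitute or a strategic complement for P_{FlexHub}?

strategic complements

IronWorks's profit: π = (P_{IronWorks} − 49)(261 − 2P_{IronWorks} + P_{FlexHub}).
∂π/∂P_{IronWorks} = 359 − 4P_{IronWorks} + P_{FlexHub} = 0 ⇒ P_{IronWorks} = 89.75 + 0.25P_{FlexHub}.
The best-response slope dP_{IronWorks}/dP_{FlexHub} = 0.25 > 0: the reaction function is upward-sloping, so the choices are strategic complements.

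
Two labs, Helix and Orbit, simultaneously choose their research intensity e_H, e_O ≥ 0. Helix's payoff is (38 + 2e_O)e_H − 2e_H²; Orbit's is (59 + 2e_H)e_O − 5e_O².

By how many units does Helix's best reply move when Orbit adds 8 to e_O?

4

Expanding Helix's payoff: 38e_H + 2e_Oe_H − 2e_H².
∂π/∂e_H = 38 + 2e_O − 4e_H = 0, so e_H = 9.5 + 0.5e_O.
The reaction-function slope is 0.5, so an 8-unit rise in e_O moves e_H by 0.5 × 8 = 4. Helix's best response rises — the actions are strategic complements.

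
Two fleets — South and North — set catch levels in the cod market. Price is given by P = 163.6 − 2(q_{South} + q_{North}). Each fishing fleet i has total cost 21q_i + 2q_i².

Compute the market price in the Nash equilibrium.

Fishing fleet South's profit: π = q_{South}(163.6 − 2(q_{South} + q_{North})) − 21q_{South} − 2q_{South}².
∂π/∂q_{South} = 142.6 − 8q_{South} − 2q_{North} = 0, so q_{South} = 17.825 − 0.25q_{North}.
The game is symmetric, so in equilibrium q_{North} = q_{South}: the reaction function gives 1.25q_{South} = 17.825, hence q_{South} = 14.26.
Equilibrium price: P = 163.6 − 2·28.52 = 106.56.

106.56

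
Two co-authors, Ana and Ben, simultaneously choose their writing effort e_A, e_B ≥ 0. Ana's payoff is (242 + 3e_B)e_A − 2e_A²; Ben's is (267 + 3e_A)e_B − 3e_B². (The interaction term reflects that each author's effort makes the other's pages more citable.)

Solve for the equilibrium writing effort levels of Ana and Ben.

150.2, 119.6

Expanding Ana's payoff: 242e_A + 3e_Be_A − 2e_A².
∂π/∂e_A = 242 + 3e_B − 4e_A = 0, so e_A = 60.5 + 0.75e_B.
Likewise for Ben: e_B = 44.5 + 0.5e_A.
Solving the two reaction functions simultaneously: (1 − (0.75)(0.5))e_A = 60.5 + 0.75·44.5, so 0.625e_A = 93.875 and e_A = 150.2.
Then e_B = 44.5 + 0.5·150.2 = 119.6.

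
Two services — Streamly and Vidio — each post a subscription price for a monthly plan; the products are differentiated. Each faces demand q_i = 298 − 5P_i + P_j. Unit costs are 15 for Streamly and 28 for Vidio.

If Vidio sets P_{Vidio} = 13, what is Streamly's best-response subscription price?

Streamly's profit: π = (P_{Streamly} − 15)(298 − 5P_{Streamly} + P_{Vidio}).
∂π/∂P_{Streamly} = 373 − 10P_{Streamly} + P_{Vidio} = 0 ⇒ P_{Streamly} = 37.3 + 0.1P_{Vidio}.
At P_{Vidio} = 13: P_{Streamly} = 37.3 + 0.1·13 = 38.6.

38.6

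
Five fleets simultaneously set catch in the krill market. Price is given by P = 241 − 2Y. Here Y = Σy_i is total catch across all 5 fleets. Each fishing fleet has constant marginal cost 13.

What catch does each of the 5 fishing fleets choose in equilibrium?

19

A representative fishing fleet's profit is π_i = y_i(241 − 2Y) − 13y_i, with Y = y_i + Σ_{j≠i} y_j.
First-order condition: 228 − 4y_i − 2Σ_{j≠i} y_j = 0.
Imposing symmetry (y_j = y for all j) turns Σ_{j≠i} y_j into 4y, so 228 = 12y and y = 19.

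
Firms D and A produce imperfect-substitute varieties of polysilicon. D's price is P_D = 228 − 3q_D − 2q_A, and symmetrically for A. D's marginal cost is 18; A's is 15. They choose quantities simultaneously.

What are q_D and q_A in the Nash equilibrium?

Firm D's profit: π = q_D(228 − 3q_D − 2q_A) − 18q_D.
∂π/∂q_D = 210 − 6q_D − 2q_A = 0 ⇒ q_D = 35 − (1/3)q_A.
Similarly q_A = 35.5 − (1/3)q_D.
Substituting the second reaction function into the first: q_D = 35 − (1/3)(35.5 − (1/3)q_D), which gives (8/9)q_D = 139/6 ⇒ q_D = 26.0625.
Then q_A = 35.5 − (1/3)·26.0625 = 26.8125.

26.0625, 26.8125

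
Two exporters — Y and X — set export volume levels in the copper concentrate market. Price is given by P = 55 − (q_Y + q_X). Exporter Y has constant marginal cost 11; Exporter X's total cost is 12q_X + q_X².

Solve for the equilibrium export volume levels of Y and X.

Exporter Y's profit: π = q_Y(55 − (q_Y + q_X)) − 11q_Y.
∂π/∂q_Y = 44 − 2q_Y − q_X = 0, so q_Y = 22 − 0.5q_X.
For X: ∂π/∂q_X = 43 − 4q_X − q_Y = 0 ⇒ q_X = 10.75 − 0.25q_Y.
Substituting the second reaction function into the first: q_Y = 22 − 0.5(10.75 − 0.25q_Y), which gives 0.875q_Y = 16.625 ⇒ q_Y = 19.
Then q_X = 10.75 − 0.25·19 = 6.

19, 6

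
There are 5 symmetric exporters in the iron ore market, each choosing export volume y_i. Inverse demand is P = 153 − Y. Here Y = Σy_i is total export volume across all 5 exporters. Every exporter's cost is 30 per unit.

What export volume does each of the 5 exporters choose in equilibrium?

20.5

A representative exporter's profit is π_i = y_i(153 − Y) − 30y_i, with Y = y_i + Σ_{j≠i} y_j.
First-order condition: 123 − 2y_i − Σ_{j≠i} y_j = 0.
Imposing symmetry (y_j = y for all j) turns Σ_{j≠i} y_j into 4y, so 123 = 6y and y = 20.5.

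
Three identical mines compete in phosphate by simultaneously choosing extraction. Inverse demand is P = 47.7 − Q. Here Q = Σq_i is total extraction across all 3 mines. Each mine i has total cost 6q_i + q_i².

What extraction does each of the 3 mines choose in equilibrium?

6.95

A representative mine's profit is π_i = q_i(47.7 − Q) − 6q_i − q_i², with Q = q_i + Σ_{j≠i} q_j.
First-order condition: 41.7 − 4q_i − Σ_{j≠i} q_j = 0.
Imposing symmetry (q_j = q for all j) turns Σ_{j≠i} q_j into 2q, so 41.7 = 6q and q = 6.95.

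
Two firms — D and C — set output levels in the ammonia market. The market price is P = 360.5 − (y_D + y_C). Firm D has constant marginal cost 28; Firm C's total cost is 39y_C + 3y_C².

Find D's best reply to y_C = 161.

Firm D's profit: π = y_D(360.5 − (y_D + y_C)) − 28y_D.
∂π/∂y_D = 332.5 − 2y_D − y_C = 0, so y_D = 166.25 − 0.5y_C.
At y_C = 161: y_D = 166.25 − 0.5·161 = 85.75.

85.75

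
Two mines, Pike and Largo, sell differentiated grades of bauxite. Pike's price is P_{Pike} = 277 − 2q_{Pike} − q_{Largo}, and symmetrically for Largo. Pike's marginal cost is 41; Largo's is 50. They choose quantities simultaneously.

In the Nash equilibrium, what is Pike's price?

Mine Pike's profit: π = q_{Pike}(277 − 2q_{Pike} − q_{Largo}) − 41q_{Pike}.
∂π/∂q_{Pike} = 236 − 4q_{Pike} − q_{Largo} = 0 ⇒ q_{Pike} = 59 − 0.25q_{Largo}.
Similarly q_{Largo} = 56.75 − 0.25q_{Pike}.
Plugging q_{Largo} into Pike's best response: q_{Pike} = 59 − 0.25(56.75 − 0.25q_{Pike}) ⇒ 0.9375q_{Pike} = 44.8125, so q_{Pike} = 47.8.
Then q_{Largo} = 56.75 − 0.25·47.8 = 44.8.
P_{Pike} = 277 − 2·47.8 − 44.8 = 136.6.

136.6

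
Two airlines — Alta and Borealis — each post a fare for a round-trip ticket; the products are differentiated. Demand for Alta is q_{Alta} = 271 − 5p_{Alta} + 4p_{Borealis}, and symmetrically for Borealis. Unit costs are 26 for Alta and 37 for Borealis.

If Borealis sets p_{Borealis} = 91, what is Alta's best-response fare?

76.5

Alta's profit: π = (p_{Alta} − 26)(271 − 5p_{Alta} + 4p_{Borealis}).
∂π/∂p_{Alta} = 401 − 10p_{Alta} + 4p_{Borealis} = 0 ⇒ p_{Alta} = 40.1 + 0.4p_{Borealis}.
At p_{Borealis} = 91: p_{Alta} = 40.1 + 0.4·91 = 76.5.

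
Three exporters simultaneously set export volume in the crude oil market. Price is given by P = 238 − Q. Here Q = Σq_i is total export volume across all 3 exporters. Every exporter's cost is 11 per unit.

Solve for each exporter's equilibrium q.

A representative exporter's profit is π_i = q_i(238 − Q) − 11q_i, with Q = q_i + Σ_{j≠i} q_j.
First-order condition: 227 − 2q_i − Σ_{j≠i} q_j = 0.
With identical exporters, set every q_j = q: then 227 − 2q − 2q = 0, i.e. q = 227/4 = 56.75.

56.75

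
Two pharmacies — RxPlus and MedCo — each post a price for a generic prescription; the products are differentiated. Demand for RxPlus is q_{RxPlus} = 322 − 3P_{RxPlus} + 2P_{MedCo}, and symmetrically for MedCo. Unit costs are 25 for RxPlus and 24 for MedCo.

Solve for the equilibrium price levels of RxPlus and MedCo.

99.0625, 98.6875

RxPlus's profit: π = (P_{RxPlus} − 25)(322 − 3P_{RxPlus} + 2P_{MedCo}).
∂π/∂P_{RxPlus} = 397 − 6P_{RxPlus} + 2P_{MedCo} = 0 ⇒ P_{RxPlus} = 397/6 + (1/3)P_{MedCo}.
Similarly P_{MedCo} = 197/3 + (1/3)P_{RxPlus}.
Solving the two reaction functions simultaneously: (1 − (1/3)(1/3))P_{RxPlus} = 397/6 + (1/3)·(197/3), so (8/9)P_{RxPlus} = 1585/18 and P_{RxPlus} = 99.0625.
Then P_{MedCo} = 197/3 + (1/3)·99.0625 = 98.6875.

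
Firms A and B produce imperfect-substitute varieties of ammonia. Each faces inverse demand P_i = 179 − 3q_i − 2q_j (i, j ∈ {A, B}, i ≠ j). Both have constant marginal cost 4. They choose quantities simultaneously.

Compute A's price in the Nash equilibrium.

Firm A's profit: π = q_A(179 − 3q_A − 2q_B) − 4q_A.
∂π/∂q_A = 175 − 6q_A − 2q_B = 0 ⇒ q_A = 175/6 − (1/3)q_B.
Setting q_A = q_B in the reaction function: q_A = 175/6 − (1/3)q_A, so q_A = (175/6) / (4/3) = 21.875.
P_A = 179 − 3·21.875 − 2·21.875 = 69.625.

69.625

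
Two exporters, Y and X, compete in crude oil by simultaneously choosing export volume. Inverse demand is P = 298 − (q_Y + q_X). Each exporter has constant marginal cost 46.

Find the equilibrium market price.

130

Exporter Y's profit: π = q_Y(298 − (q_Y + q_X)) − 46q_Y.
∂π/∂q_Y = 252 − 2q_Y − q_X = 0, so q_Y = 126 − 0.5q_X.
By symmetry q_X = q_Y; substituting into the reaction function, 1.5q_Y = 126 and q_Y = 84.
Equilibrium price: P = 298 − 168 = 130.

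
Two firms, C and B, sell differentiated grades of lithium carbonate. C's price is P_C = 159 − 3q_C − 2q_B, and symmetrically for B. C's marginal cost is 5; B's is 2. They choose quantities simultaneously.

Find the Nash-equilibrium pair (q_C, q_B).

19.0625, 19.8125

Firm C's profit: π = q_C(159 − 3q_C − 2q_B) − 5q_C.
∂π/∂q_C = 154 − 6q_C − 2q_B = 0 ⇒ q_C = 77/3 − (1/3)q_B.
Similarly q_B = 157/6 − (1/3)q_C.
Plugging q_B into C's best response: q_C = 77/3 − (1/3)(157/6 − (1/3)q_C) ⇒ (8/9)q_C = 305/18, so q_C = 19.0625.
Then q_B = 157/6 − (1/3)·19.0625 = 19.8125.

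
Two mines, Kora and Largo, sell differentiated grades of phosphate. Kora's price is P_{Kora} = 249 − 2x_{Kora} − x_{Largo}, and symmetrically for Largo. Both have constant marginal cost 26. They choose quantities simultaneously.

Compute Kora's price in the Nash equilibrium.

Mine Kora's profit: π = x_{Kora}(249 − 2x_{Kora} − x_{Largo}) − 26x_{Kora}.
∂π/∂x_{Kora} = 223 − 4x_{Kora} − x_{Largo} = 0 ⇒ x_{Kora} = 55.75 − 0.25x_{Largo}.
Setting x_{Kora} = x_{Largo} in the reaction function: x_{Kora} = 55.75 − 0.25x_{Kora}, so x_{Kora} = 55.75 / 1.25 = 44.6.
P_{Kora} = 249 − 2·44.6 − 44.6 = 115.2.

115.2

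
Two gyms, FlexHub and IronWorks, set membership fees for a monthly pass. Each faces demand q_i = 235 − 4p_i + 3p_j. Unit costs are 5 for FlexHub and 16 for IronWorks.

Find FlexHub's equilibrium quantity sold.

193.6

FlexHub's profit: π = (p_{FlexHub} − 5)(235 − 4p_{FlexHub} + 3p_{IronWorks}).
∂π/∂p_{FlexHub} = 255 − 8p_{FlexHub} + 3p_{IronWorks} = 0 ⇒ p_{FlexHub} = 31.875 + 0.375p_{IronWorks}.
Similarly p_{IronWorks} = 37.375 + 0.375p_{FlexHub}.
Solving the two reaction functions simultaneously: (1 − (0.375)(0.375))p_{FlexHub} = 31.875 + 0.375·37.375, so (55/64)p_{FlexHub} = 2937/64 and p_{FlexHub} = 53.4.
Then p_{IronWorks} = 37.375 + 0.375·53.4 = 57.4.
q_{FlexHub} = 235 − 4·53.4 + 3·57.4 = 193.6.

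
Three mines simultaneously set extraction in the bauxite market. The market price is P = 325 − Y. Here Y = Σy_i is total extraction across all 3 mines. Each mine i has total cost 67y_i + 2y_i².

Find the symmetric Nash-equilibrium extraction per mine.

A representative mine's profit is π_i = y_i(325 − Y) − 67y_i − 2y_i², with Y = y_i + Σ_{j≠i} y_j.
First-order condition: 258 − 6y_i − Σ_{j≠i} y_j = 0.
Imposing symmetry (y_j = y for all j) turns Σ_{j≠i} y_j into 2y, so 258 = 8y and y = 32.25.

32.25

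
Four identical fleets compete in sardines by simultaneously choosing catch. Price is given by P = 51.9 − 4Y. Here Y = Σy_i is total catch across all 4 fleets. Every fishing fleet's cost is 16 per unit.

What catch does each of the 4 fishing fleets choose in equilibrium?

A representative fishing fleet's profit is π_i = y_i(51.9 − 4Y) − 16y_i, with Y = y_i + Σ_{j≠i} y_j.
First-order condition: 35.9 − 8y_i − 4Σ_{j≠i} y_j = 0.
In a symmetric equilibrium every fishing fleet chooses the same y, so Σ_{j≠i} y_j = 3y. The condition becomes 35.9 − 20y = 0, giving y = 35.9/20 = 1.795.

1.795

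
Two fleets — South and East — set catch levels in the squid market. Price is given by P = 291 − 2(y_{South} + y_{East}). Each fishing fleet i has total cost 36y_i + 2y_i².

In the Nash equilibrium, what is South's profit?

Fishing fleet South's profit: π = y_{South}(291 − 2(y_{South} + y_{East})) − 36y_{South} − 2y_{South}².
∂π/∂y_{South} = 255 − 8y_{South} − 2y_{East} = 0, so y_{South} = 31.875 − 0.25y_{East}.
Setting y_{South} = y_{East} in the reaction function: y_{South} = 31.875 − 0.25y_{South}, so y_{South} = 31.875 / 1.25 = 25.5.
Price P = 291 − 2·51 = 189.
South's profit: (189 − 36)·25.5 − 2(25.5)² = 2601.

2601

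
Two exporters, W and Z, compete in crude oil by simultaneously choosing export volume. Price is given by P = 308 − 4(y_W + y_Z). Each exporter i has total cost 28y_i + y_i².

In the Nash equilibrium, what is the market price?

148

Exporter W's profit: π = y_W(308 − 4(y_W + y_Z)) − 28y_W − y_W².
∂π/∂y_W = 280 − 10y_W − 4y_Z = 0, so y_W = 28 − 0.4y_Z.
Setting y_W = y_Z in the reaction function: y_W = 28 − 0.4y_W, so y_W = 28 / 1.4 = 20.
Equilibrium price: P = 308 − 4·40 = 148.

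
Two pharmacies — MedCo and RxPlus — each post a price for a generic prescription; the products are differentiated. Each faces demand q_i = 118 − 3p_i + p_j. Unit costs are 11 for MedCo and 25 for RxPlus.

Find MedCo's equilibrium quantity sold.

61.2

MedCo's profit: π = (p_{MedCo} − 11)(118 − 3p_{MedCo} + p_{RxPlus}).
∂π/∂p_{MedCo} = 151 − 6p_{MedCo} + p_{RxPlus} = 0 ⇒ p_{MedCo} = 151/6 + (1/6)p_{RxPlus}.
Similarly p_{RxPlus} = 193/6 + (1/6)p_{MedCo}.
Plugging p_{RxPlus} into MedCo's best response: p_{MedCo} = 151/6 + (1/6)(193/6 + (1/6)p_{MedCo}) ⇒ (35/36)p_{MedCo} = 1099/36, so p_{MedCo} = 31.4.
Then p_{RxPlus} = 193/6 + (1/6)·31.4 = 37.4.
q_{MedCo} = 118 − 3·31.4 + 37.4 = 61.2.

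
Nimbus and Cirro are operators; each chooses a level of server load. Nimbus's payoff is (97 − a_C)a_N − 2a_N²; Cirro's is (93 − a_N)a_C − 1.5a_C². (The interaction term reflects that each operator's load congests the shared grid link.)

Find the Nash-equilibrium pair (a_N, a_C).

18, 25

Expanding Nimbus's payoff: 97a_N − a_Ca_N − 2a_N².
∂π/∂a_N = 97 − a_C − 4a_N = 0, so a_N = 24.25 − 0.25a_C.
Likewise for Cirro: a_C = 31 − (1/3)a_N.
Substituting the second reaction function into the first: a_N = 24.25 − 0.25(31 − (1/3)a_N), which gives (11/12)a_N = 16.5 ⇒ a_N = 18.
Then a_C = 31 − (1/3)·18 = 25.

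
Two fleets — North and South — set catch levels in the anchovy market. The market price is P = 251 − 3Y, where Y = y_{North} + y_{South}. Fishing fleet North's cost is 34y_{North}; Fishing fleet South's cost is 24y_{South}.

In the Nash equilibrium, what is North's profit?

1587

Fishing fleet North's profit: π = y_{North}(251 − 3(y_{North} + y_{South})) − 34y_{North}.
∂π/∂y_{North} = 217 − 6y_{North} − 3y_{South} = 0, so y_{North} = 217/6 − 0.5y_{South}.
By the same steps for South: y_{South} = 227/6 − 0.5y_{North}.
Solving the two reaction functions simultaneously: (1 − (−0.5)(−0.5))y_{North} = 217/6 − 0.5·(227/6), so 0.75y_{North} = 17.25 and y_{North} = 23.
Then y_{South} = 227/6 − 0.5·23 = 79/3.
Price P = 251 − 3·(148/3) = 103.
North's profit: (103 − 34)·23 = 1587.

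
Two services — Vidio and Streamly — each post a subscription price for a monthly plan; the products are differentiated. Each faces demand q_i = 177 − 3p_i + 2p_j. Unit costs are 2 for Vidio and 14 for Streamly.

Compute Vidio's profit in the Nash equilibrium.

6348

Vidio's profit: π = (p_{Vidio} − 2)(177 − 3p_{Vidio} + 2p_{Streamly}).
∂π/∂p_{Vidio} = 183 − 6p_{Vidio} + 2p_{Streamly} = 0 ⇒ p_{Vidio} = 30.5 + (1/3)p_{Streamly}.
Similarly p_{Streamly} = 36.5 + (1/3)p_{Vidio}.
Plugging p_{Streamly} into Vidio's best response: p_{Vidio} = 30.5 + (1/3)(36.5 + (1/3)p_{Vidio}) ⇒ (8/9)p_{Vidio} = 128/3, so p_{Vidio} = 48.
Then p_{Streamly} = 36.5 + (1/3)·48 = 52.5.
q_{Vidio} = 177 − 3·48 + 2·52.5 = 138.
Profit = (48 − 2)·138 = 6348.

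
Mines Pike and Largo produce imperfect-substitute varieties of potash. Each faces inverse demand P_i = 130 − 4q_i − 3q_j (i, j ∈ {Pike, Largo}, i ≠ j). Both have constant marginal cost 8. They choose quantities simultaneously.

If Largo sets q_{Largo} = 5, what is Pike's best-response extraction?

13.375

Mine Pike's profit: π = q_{Pike}(130 − 4q_{Pike} − 3q_{Largo}) − 8q_{Pike}.
∂π/∂q_{Pike} = 122 − 8q_{Pike} − 3q_{Largo} = 0 ⇒ q_{Pike} = 15.25 − 0.375q_{Largo}.
At q_{Largo} = 5: q_{Pike} = 15.25 − 0.375·5 = 13.375.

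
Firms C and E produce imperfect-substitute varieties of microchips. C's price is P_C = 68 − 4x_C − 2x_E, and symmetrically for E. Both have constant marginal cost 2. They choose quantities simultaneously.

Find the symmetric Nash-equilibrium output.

6.6

Firm C's profit: π = x_C(68 − 4x_C − 2x_E) − 2x_C.
∂π/∂x_C = 66 − 8x_C − 2x_E = 0 ⇒ x_C = 8.25 − 0.25x_E.
The game is symmetric, so in equilibrium x_E = x_C: the reaction function gives 1.25x_C = 8.25, hence x_C = 6.6.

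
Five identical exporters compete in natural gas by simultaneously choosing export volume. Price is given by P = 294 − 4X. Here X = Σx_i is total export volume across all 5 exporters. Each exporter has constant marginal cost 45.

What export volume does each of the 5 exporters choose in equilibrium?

A representative exporter's profit is π_i = x_i(294 − 4X) − 45x_i, with X = x_i + Σ_{j≠i} x_j.
First-order condition: 249 − 8x_i − 4Σ_{j≠i} x_j = 0.
With identical exporters, set every x_j = x: then 249 − 8x − 16x = 0, i.e. x = 249/24 = 10.375.

10.375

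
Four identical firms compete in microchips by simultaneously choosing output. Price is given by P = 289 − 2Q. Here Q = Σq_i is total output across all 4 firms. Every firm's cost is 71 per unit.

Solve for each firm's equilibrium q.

21.8

A representative firm's profit is π_i = q_i(289 − 2Q) − 71q_i, with Q = q_i + Σ_{j≠i} q_j.
First-order condition: 218 − 4q_i − 2Σ_{j≠i} q_j = 0.
With identical firms, set every q_j = q: then 218 − 4q − 6q = 0, i.e. q = 218/10 = 21.8.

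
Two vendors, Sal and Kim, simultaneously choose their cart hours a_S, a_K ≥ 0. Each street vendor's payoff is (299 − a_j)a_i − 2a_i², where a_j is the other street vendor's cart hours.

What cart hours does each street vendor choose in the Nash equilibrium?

59.8

Sal's payoff is (299 − a_K)a_S − 2a_S².
∂π/∂a_S = 299 − a_K − 4a_S = 0, so a_S = 74.75 − 0.25a_K.
The game is symmetric, so in equilibrium a_K = a_S: the reaction function gives 1.25a_S = 74.75, hence a_S = 59.8.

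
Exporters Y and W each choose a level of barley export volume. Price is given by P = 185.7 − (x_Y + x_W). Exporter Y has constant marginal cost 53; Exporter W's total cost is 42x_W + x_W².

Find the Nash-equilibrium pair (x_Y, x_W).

Exporter Y's profit: π = x_Y(185.7 − (x_Y + x_W)) − 53x_Y.
∂π/∂x_Y = 132.7 − 2x_Y − x_W = 0, so x_Y = 66.35 − 0.5x_W.
For W: ∂π/∂x_W = 143.7 − 4x_W − x_Y = 0 ⇒ x_W = 35.925 − 0.25x_Y.
Solving the two reaction functions simultaneously: (1 − (−0.5)(−0.25))x_Y = 66.35 − 0.5·35.925, so 0.875x_Y = 48.3875 and x_Y = 55.3.
Then x_W = 35.925 − 0.25·55.3 = 22.1.

55.3, 22.1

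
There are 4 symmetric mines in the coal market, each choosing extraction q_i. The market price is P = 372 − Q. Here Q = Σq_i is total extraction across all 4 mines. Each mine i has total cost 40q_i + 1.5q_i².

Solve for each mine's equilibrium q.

A representative mine's profit is π_i = q_i(372 − Q) − 40q_i − 1.5q_i², with Q = q_i + Σ_{j≠i} q_j.
First-order condition: 332 − 5q_i − Σ_{j≠i} q_j = 0.
Imposing symmetry (q_j = q for all j) turns Σ_{j≠i} q_j into 3q, so 332 = 8q and q = 41.5.

41.5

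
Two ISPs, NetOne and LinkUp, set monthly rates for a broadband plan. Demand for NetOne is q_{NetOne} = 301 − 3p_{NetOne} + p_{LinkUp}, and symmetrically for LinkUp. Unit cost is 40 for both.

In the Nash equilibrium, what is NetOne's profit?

5860.92

NetOne's profit: π = (p_{NetOne} − 40)(301 − 3p_{NetOne} + p_{LinkUp}).
∂π/∂p_{NetOne} = 421 − 6p_{NetOne} + p_{LinkUp} = 0 ⇒ p_{NetOne} = 421/6 + (1/6)p_{LinkUp}.
By symmetry p_{LinkUp} = p_{NetOne}; substituting into the reaction function, (5/6)p_{NetOne} = 421/6 and p_{NetOne} = 84.2.
q_{NetOne} = 301 − 3·84.2 + 84.2 = 132.6.
Profit = (84.2 − 40)·132.6 = 5860.92.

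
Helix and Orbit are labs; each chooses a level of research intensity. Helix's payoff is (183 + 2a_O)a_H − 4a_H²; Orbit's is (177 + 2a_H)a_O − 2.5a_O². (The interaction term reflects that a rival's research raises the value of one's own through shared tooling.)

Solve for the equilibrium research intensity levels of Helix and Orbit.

Expanding Helix's payoff: 183a_H + 2a_Oa_H − 4a_H².
∂π/∂a_H = 183 + 2a_O − 8a_H = 0, so a_H = 22.875 + 0.25a_O.
Likewise for Orbit: a_O = 35.4 + 0.4a_H.
Plugging a_O into Helix's best response: a_H = 22.875 + 0.25(35.4 + 0.4a_H) ⇒ 0.9a_H = 31.725, so a_H = 35.25.
Then a_O = 35.4 + 0.4·35.25 = 49.5.

35.25, 49.5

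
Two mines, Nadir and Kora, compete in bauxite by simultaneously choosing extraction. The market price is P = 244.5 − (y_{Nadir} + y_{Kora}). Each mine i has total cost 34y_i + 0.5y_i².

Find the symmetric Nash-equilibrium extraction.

52.625

Mine Nadir's profit: π = y_{Nadir}(244.5 − (y_{Nadir} + y_{Kora})) − 34y_{Nadir} − 0.5y_{Nadir}².
∂π/∂y_{Nadir} = 210.5 − 3y_{Nadir} − y_{Kora} = 0, so y_{Nadir} = 421/6 − (1/3)y_{Kora}.
Setting y_{Nadir} = y_{Kora} in the reaction function: y_{Nadir} = 421/6 − (1/3)y_{Nadir}, so y_{Nadir} = (421/6) / (4/3) = 52.625.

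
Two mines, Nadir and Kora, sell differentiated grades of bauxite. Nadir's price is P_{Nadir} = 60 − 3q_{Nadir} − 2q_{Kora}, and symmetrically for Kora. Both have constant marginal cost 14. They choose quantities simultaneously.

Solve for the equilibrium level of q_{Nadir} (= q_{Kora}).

5.75

Mine Nadir's profit: π = q_{Nadir}(60 − 3q_{Nadir} − 2q_{Kora}) − 14q_{Nadir}.
∂π/∂q_{Nadir} = 46 − 6q_{Nadir} − 2q_{Kora} = 0 ⇒ q_{Nadir} = 23/3 − (1/3)q_{Kora}.
The game is symmetric, so in equilibrium q_{Kora} = q_{Nadir}: the reaction function gives (4/3)q_{Nadir} = 23/3, hence q_{Nadir} = 5.75.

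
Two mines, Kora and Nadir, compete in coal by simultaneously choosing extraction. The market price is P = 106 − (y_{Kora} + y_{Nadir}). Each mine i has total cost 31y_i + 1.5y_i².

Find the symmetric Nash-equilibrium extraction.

Mine Kora's profit: π = y_{Kora}(106 − (y_{Kora} + y_{Nadir})) − 31y_{Kora} − 1.5y_{Kora}².
∂π/∂y_{Kora} = 75 − 5y_{Kora} − y_{Nadir} = 0, so y_{Kora} = 15 − 0.2y_{Nadir}.
Setting y_{Kora} = y_{Nadir} in the reaction function: y_{Kora} = 15 − 0.2y_{Kora}, so y_{Kora} = 15 / 1.2 = 12.5.

12.5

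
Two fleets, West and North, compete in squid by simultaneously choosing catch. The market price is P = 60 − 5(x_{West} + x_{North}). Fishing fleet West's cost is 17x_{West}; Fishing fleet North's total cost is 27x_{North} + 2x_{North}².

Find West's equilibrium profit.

Fishing fleet West's profit: π = x_{West}(60 − 5(x_{West} + x_{North})) − 17x_{West}.
∂π/∂x_{West} = 43 − 10x_{West} − 5x_{North} = 0, so x_{West} = 4.3 − 0.5x_{North}.
For North: ∂π/∂x_{North} = 33 − 14x_{North} − 5x_{West} = 0 ⇒ x_{North} = 33/14 − (5/14)x_{West}.
Plugging x_{North} into West's best response: x_{West} = 4.3 − 0.5(33/14 − (5/14)x_{West}) ⇒ (23/28)x_{West} = 437/140, so x_{West} = 3.8.
Then x_{North} = 33/14 − (5/14)·3.8 = 1.
Price P = 60 − 5·4.8 = 36.
West's profit: (36 − 17)·3.8 = 72.2.

72.2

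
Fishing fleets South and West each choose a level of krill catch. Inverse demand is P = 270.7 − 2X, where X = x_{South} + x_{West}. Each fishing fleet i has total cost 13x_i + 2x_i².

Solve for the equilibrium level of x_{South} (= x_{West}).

Fishing fleet South's profit: π = x_{South}(270.7 − 2(x_{South} + x_{West})) − 13x_{South} − 2x_{South}².
∂π/∂x_{South} = 257.7 − 8x_{South} − 2x_{West} = 0, so x_{South} = 32.2125 − 0.25x_{West}.
By symmetry x_{West} = x_{South}; substituting into the reaction function, 1.25x_{South} = 32.2125 and x_{South} = 25.77.

25.77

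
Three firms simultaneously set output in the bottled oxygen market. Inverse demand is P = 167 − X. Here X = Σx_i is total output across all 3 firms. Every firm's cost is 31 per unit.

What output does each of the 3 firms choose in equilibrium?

A representative firm's profit is π_i = x_i(167 − X) − 31x_i, with X = x_i + Σ_{j≠i} x_j.
First-order condition: 136 − 2x_i − Σ_{j≠i} x_j = 0.
Imposing symmetry (x_j = x for all j) turns Σ_{j≠i} x_j into 2x, so 136 = 4x and x = 34.

34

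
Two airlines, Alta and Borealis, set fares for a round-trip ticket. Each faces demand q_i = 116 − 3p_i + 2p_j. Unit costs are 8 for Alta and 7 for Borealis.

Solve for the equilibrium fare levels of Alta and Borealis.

Alta's profit: π = (p_{Alta} − 8)(116 − 3p_{Alta} + 2p_{Borealis}).
∂π/∂p_{Alta} = 140 − 6p_{Alta} + 2p_{Borealis} = 0 ⇒ p_{Alta} = 70/3 + (1/3)p_{Borealis}.
Similarly p_{Borealis} = 137/6 + (1/3)p_{Alta}.
Plugging p_{Borealis} into Alta's best response: p_{Alta} = 70/3 + (1/3)(137/6 + (1/3)p_{Alta}) ⇒ (8/9)p_{Alta} = 557/18, so p_{Alta} = 34.8125.
Then p_{Borealis} = 137/6 + (1/3)·34.8125 = 34.4375.

34.8125, 34.4375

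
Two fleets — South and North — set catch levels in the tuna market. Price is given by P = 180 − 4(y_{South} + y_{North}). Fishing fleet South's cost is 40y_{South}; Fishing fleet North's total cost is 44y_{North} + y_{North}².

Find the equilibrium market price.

Fishing fleet South's profit: π = y_{South}(180 − 4(y_{South} + y_{North})) − 40y_{South}.
∂π/∂y_{South} = 140 − 8y_{South} − 4y_{North} = 0, so y_{South} = 17.5 − 0.5y_{North}.
For North: ∂π/∂y_{North} = 136 − 10y_{North} − 4y_{South} = 0 ⇒ y_{North} = 13.6 − 0.4y_{South}.
Substituting the second reaction function into the first: y_{South} = 17.5 − 0.5(13.6 − 0.4y_{South}), which gives 0.8y_{South} = 10.7 ⇒ y_{South} = 13.375.
Then y_{North} = 13.6 − 0.4·13.375 = 8.25.
Equilibrium price: P = 180 − 4·21.625 = 93.5.

93.5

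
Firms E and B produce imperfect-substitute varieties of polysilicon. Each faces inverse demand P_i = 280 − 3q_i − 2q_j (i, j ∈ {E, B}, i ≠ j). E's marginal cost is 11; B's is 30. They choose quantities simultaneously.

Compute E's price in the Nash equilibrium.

115.4375

Firm E's profit: π = q_E(280 − 3q_E − 2q_B) − 11q_E.
∂π/∂q_E = 269 − 6q_E − 2q_B = 0 ⇒ q_E = 269/6 − (1/3)q_B.
Similarly q_B = 125/3 − (1/3)q_E.
Substituting the second reaction function into the first: q_E = 269/6 − (1/3)(125/3 − (1/3)q_E), which gives (8/9)q_E = 557/18 ⇒ q_E = 34.8125.
Then q_B = 125/3 − (1/3)·34.8125 = 30.0625.
P_E = 280 − 3·34.8125 − 2·30.0625 = 115.4375.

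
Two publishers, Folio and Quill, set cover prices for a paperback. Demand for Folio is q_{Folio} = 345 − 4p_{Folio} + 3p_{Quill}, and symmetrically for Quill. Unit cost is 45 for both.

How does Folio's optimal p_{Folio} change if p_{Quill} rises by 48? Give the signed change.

18

Folio's profit: π = (p_{Folio} − 45)(345 − 4p_{Folio} + 3p_{Quill}).
∂π/∂p_{Folio} = 525 − 8p_{Folio} + 3p_{Quill} = 0 ⇒ p_{Folio} = 65.625 + 0.375p_{Quill}.
The reaction-function slope is 0.375, so a 48-unit rise in p_{Quill} moves p_{Folio} by 0.375 × 48 = 18. Folio's best response rises — the actions are strategic complements.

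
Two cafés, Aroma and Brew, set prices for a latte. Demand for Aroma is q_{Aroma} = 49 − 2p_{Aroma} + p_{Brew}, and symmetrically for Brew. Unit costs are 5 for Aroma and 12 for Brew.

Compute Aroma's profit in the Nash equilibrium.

Aroma's profit: π = (p_{Aroma} − 5)(49 − 2p_{Aroma} + p_{Brew}).
∂π/∂p_{Aroma} = 59 − 4p_{Aroma} + p_{Brew} = 0 ⇒ p_{Aroma} = 14.75 + 0.25p_{Brew}.
Similarly p_{Brew} = 18.25 + 0.25p_{Aroma}.
Solving the two reaction functions simultaneously: (1 − (0.25)(0.25))p_{Aroma} = 14.75 + 0.25·18.25, so 0.9375p_{Aroma} = 19.3125 and p_{Aroma} = 20.6.
Then p_{Brew} = 18.25 + 0.25·20.6 = 23.4.
q_{Aroma} = 49 − 2·20.6 + 23.4 = 31.2.
Profit = (20.6 − 5)·31.2 = 486.72.

486.72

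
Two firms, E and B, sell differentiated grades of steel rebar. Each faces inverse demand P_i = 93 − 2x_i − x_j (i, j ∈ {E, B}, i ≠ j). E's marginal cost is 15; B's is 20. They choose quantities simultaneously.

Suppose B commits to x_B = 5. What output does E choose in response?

18.25

Firm E's profit: π = x_E(93 − 2x_E − x_B) − 15x_E.
∂π/∂x_E = 78 − 4x_E − x_B = 0 ⇒ x_E = 19.5 − 0.25x_B.
At x_B = 5: x_E = 19.5 − 0.25·5 = 18.25.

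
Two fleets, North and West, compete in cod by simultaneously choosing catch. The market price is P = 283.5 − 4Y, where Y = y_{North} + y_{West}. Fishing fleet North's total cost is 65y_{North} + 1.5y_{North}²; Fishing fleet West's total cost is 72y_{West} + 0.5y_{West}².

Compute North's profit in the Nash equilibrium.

Fishing fleet North's profit: π = y_{North}(283.5 − 4(y_{North} + y_{West})) − 65y_{North} − 1.5y_{North}².
∂π/∂y_{North} = 218.5 − 11y_{North} − 4y_{West} = 0, so y_{North} = 437/22 − (4/11)y_{West}.
For West: ∂π/∂y_{West} = 211.5 − 9y_{West} − 4y_{North} = 0 ⇒ y_{West} = 23.5 − (4/9)y_{North}.
Substituting the second reaction function into the first: y_{North} = 437/22 − (4/11)(23.5 − (4/9)y_{North}), which gives (83/99)y_{North} = 249/22 ⇒ y_{North} = 13.5.
Then y_{West} = 23.5 − (4/9)·13.5 = 17.5.
Price P = 283.5 − 4·31 = 159.5.
North's profit: (159.5 − 65)·13.5 − 1.5(13.5)² = 1002.375.

1002.375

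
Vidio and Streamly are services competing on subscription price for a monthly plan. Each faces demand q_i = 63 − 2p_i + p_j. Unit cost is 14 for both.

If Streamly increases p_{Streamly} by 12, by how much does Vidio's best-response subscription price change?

Vidio's profit: π = (p_{Vidio} − 14)(63 − 2p_{Vidio} + p_{Streamly}).
∂π/∂p_{Vidio} = 91 − 4p_{Vidio} + p_{Streamly} = 0 ⇒ p_{Vidio} = 22.75 + 0.25p_{Streamly}.
The reaction-function slope is 0.25, so a 12-unit rise in p_{Streamly} moves p_{Vidio} by 0.25 × 12 = 3. Vidio's best response rises — the actions are strategic complements.

3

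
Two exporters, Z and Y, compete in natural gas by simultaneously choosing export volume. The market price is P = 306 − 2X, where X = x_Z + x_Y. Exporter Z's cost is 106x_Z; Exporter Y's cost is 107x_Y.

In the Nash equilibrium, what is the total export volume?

Exporter Z's profit: π = x_Z(306 − 2(x_Z + x_Y)) − 106x_Z.
∂π/∂x_Z = 200 − 4x_Z − 2x_Y = 0, so x_Z = 50 − 0.5x_Y.
By the same steps for Y: x_Y = 49.75 − 0.5x_Z.
Plugging x_Y into Z's best response: x_Z = 50 − 0.5(49.75 − 0.5x_Z) ⇒ 0.75x_Z = 25.125, so x_Z = 33.5.
Then x_Y = 49.75 − 0.5·33.5 = 33.
Total export volume: 33.5 + 33 = 66.5.

66.5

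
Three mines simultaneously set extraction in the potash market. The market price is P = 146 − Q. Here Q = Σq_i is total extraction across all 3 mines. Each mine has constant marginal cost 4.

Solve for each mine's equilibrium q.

A representative mine's profit is π_i = q_i(146 − Q) − 4q_i, with Q = q_i + Σ_{j≠i} q_j.
First-order condition: 142 − 2q_i − Σ_{j≠i} q_j = 0.
In a symmetric equilibrium every mine chooses the same q, so Σ_{j≠i} q_j = 2q. The condition becomes 142 − 4q = 0, giving q = 142/4 = 35.5.

35.5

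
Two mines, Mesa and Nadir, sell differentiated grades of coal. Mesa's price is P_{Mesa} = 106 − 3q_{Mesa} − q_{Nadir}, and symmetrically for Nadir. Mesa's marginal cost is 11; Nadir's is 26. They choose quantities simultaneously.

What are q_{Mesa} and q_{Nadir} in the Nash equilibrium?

Mine Mesa's profit: π = q_{Mesa}(106 − 3q_{Mesa} − q_{Nadir}) − 11q_{Mesa}.
∂π/∂q_{Mesa} = 95 − 6q_{Mesa} − q_{Nadir} = 0 ⇒ q_{Mesa} = 95/6 − (1/6)q_{Nadir}.
Similarly q_{Nadir} = 40/3 − (1/6)q_{Mesa}.
Substituting the second reaction function into the first: q_{Mesa} = 95/6 − (1/6)(40/3 − (1/6)q_{Mesa}), which gives (35/36)q_{Mesa} = 245/18 ⇒ q_{Mesa} = 14.
Then q_{Nadir} = 40/3 − (1/6)·14 = 11.

14, 11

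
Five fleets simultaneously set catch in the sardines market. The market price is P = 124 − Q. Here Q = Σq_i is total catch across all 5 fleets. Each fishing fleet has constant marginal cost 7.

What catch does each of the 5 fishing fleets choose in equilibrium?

A representative fishing fleet's profit is π_i = q_i(124 − Q) − 7q_i, with Q = q_i + Σ_{j≠i} q_j.
First-order condition: 117 − 2q_i − Σ_{j≠i} q_j = 0.
Imposing symmetry (q_j = q for all j) turns Σ_{j≠i} q_j into 4q, so 117 = 6q and q = 19.5.

19.5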